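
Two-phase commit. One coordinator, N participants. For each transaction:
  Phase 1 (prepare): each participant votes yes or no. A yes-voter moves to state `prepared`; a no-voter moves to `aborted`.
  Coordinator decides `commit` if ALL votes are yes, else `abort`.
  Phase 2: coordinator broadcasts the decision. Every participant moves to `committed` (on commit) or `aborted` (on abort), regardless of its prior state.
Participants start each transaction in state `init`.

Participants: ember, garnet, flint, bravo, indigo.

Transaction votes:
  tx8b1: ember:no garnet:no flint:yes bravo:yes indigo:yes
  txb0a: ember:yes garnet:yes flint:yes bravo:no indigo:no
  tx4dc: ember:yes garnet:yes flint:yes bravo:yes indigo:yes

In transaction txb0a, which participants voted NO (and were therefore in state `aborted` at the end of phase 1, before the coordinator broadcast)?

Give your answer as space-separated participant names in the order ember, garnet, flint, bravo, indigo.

Answer: bravo indigo

Derivation:
Txn txb0a phase 1: ember yes -> prepared; garnet yes -> prepared; flint yes -> prepared; bravo no -> aborted; indigo no -> aborted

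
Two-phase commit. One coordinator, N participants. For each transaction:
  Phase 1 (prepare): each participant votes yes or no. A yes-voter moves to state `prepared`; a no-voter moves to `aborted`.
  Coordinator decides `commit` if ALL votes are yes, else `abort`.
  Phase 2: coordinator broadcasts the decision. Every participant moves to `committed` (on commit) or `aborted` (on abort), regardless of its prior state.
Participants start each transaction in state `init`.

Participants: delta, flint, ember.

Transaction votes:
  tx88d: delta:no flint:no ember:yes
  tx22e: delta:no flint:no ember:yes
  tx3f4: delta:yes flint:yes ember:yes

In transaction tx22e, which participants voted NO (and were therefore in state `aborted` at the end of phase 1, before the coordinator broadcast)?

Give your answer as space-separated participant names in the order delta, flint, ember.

Answer: delta flint

Derivation:
Txn tx22e phase 1: delta no -> aborted; flint no -> aborted; ember yes -> prepared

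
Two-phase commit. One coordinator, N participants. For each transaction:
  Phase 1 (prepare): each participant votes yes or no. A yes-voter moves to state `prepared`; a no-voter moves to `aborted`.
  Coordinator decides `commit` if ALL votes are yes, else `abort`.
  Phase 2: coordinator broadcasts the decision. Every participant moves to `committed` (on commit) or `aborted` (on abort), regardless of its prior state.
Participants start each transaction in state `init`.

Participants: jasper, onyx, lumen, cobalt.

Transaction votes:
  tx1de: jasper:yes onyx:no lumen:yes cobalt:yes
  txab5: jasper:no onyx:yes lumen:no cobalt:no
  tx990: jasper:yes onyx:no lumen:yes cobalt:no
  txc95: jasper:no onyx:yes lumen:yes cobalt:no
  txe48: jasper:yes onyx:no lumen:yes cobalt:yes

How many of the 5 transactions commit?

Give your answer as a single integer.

tx1de: no from onyx -> abort (commits=0)
txab5: no from jasper, lumen, cobalt -> abort (commits=0)
tx990: no from onyx, cobalt -> abort (commits=0)
txc95: no from jasper, cobalt -> abort (commits=0)
txe48: no from onyx -> abort (commits=0)

Answer: 0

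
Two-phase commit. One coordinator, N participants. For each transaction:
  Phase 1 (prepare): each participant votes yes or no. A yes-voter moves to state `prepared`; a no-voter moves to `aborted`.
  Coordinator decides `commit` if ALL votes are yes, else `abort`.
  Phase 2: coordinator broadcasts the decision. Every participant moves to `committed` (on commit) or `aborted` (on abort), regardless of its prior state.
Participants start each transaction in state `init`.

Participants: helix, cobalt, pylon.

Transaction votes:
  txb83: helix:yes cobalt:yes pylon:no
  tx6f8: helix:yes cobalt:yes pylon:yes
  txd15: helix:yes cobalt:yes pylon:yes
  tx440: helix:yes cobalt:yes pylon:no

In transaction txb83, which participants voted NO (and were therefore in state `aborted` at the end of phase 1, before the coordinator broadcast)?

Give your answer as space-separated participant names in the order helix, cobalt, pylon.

Txn txb83 phase 1: helix yes -> prepared; cobalt yes -> prepared; pylon no -> aborted

Answer: pylon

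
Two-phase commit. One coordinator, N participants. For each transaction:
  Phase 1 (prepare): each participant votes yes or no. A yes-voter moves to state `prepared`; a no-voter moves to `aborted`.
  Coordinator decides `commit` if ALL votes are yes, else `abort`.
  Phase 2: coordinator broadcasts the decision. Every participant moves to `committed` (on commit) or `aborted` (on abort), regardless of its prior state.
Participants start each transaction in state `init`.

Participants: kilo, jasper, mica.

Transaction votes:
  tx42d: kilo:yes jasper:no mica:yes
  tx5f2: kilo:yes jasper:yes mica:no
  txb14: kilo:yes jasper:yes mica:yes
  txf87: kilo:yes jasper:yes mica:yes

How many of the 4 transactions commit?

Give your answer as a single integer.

Answer: 2

Derivation:
tx42d: no from jasper -> abort (commits=0)
tx5f2: no from mica -> abort (commits=0)
txb14: all yes -> commit (commits=1)
txf87: all yes -> commit (commits=2)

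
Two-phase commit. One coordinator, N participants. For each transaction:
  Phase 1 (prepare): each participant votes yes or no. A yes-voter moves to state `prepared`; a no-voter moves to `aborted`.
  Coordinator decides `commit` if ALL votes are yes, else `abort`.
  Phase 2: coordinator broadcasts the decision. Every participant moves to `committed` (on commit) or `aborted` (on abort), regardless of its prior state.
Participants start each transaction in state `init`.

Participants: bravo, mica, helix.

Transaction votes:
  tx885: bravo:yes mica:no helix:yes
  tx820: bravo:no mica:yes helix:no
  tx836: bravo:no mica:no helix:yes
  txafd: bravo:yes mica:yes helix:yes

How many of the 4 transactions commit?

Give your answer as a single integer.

Answer: 1

Derivation:
tx885: no from mica -> abort (commits=0)
tx820: no from bravo, helix -> abort (commits=0)
tx836: no from bravo, mica -> abort (commits=0)
txafd: all yes -> commit (commits=1)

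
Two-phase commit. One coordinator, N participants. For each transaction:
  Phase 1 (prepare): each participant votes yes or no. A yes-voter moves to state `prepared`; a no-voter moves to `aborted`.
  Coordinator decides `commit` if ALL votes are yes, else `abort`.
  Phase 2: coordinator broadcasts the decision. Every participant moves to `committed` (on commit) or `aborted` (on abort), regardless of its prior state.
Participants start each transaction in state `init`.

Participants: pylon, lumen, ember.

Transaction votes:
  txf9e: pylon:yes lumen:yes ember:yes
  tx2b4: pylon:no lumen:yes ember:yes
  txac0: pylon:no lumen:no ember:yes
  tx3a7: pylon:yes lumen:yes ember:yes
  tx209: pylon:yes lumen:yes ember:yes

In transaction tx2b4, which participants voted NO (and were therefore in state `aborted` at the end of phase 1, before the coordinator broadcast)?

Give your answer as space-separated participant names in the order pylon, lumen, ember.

Answer: pylon

Derivation:
Txn tx2b4 phase 1: pylon no -> aborted; lumen yes -> prepared; ember yes -> prepared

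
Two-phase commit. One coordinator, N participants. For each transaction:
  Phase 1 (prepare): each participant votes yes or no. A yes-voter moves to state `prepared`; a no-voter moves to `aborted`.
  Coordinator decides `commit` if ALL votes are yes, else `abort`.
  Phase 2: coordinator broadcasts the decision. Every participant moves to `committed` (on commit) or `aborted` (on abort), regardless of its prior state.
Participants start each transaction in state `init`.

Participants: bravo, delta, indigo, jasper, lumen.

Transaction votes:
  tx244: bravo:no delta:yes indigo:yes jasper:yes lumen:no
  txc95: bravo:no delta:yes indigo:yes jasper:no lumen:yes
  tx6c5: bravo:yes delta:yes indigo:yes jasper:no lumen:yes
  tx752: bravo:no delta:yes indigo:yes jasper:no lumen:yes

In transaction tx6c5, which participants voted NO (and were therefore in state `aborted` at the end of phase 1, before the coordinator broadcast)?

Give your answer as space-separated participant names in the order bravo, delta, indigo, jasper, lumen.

Answer: jasper

Derivation:
Txn tx6c5 phase 1: bravo yes -> prepared; delta yes -> prepared; indigo yes -> prepared; jasper no -> aborted; lumen yes -> prepared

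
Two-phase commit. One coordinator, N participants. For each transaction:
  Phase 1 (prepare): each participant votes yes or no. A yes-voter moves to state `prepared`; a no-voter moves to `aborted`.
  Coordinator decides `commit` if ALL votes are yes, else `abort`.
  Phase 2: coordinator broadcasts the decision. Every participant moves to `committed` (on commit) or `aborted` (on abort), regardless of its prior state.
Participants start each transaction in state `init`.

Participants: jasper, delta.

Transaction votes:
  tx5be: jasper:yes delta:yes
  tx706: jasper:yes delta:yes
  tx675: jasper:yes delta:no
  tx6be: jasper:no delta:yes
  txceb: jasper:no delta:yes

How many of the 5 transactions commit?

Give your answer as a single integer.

Answer: 2

Derivation:
tx5be: all yes -> commit (commits=1)
tx706: all yes -> commit (commits=2)
tx675: no from delta -> abort (commits=2)
tx6be: no from jasper -> abort (commits=2)
txceb: no from jasper -> abort (commits=2)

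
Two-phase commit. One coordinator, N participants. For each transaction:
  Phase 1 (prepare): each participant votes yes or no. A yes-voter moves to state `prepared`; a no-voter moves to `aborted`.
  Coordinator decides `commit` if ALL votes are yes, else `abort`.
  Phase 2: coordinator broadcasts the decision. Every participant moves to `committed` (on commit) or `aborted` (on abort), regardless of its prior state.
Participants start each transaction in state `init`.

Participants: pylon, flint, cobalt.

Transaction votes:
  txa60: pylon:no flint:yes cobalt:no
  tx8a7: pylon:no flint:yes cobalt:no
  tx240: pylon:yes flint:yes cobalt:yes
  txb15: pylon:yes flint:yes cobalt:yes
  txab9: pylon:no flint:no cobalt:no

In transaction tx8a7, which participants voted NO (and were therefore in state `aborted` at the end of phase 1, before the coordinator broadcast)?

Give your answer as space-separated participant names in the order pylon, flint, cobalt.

Answer: pylon cobalt

Derivation:
Txn tx8a7 phase 1: pylon no -> aborted; flint yes -> prepared; cobalt no -> aborted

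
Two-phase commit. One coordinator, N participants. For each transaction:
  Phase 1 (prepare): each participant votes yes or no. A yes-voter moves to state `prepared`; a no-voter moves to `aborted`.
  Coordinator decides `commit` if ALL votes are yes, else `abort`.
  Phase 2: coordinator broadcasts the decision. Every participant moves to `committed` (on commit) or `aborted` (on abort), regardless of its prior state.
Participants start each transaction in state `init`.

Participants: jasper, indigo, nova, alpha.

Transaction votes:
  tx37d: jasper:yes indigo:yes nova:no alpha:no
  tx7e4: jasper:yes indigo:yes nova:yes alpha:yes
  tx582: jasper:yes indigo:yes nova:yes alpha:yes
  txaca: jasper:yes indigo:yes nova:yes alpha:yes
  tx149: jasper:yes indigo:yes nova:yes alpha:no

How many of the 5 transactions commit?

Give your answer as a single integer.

Answer: 3

Derivation:
tx37d: no from nova, alpha -> abort (commits=0)
tx7e4: all yes -> commit (commits=1)
tx582: all yes -> commit (commits=2)
txaca: all yes -> commit (commits=3)
tx149: no from alpha -> abort (commits=3)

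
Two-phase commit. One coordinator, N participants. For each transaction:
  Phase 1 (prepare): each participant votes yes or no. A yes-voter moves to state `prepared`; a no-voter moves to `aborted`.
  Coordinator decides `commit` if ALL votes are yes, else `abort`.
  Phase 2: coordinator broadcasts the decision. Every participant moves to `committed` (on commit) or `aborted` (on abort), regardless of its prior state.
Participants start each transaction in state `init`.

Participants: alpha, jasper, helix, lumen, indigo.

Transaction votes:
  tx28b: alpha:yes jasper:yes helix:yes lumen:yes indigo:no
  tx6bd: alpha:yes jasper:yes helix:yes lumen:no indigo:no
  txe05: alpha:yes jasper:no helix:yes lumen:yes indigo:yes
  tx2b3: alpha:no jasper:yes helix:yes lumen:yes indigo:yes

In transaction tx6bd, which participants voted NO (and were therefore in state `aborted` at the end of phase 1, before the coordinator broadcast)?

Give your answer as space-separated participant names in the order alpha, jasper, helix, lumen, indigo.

Answer: lumen indigo

Derivation:
Txn tx6bd phase 1: alpha yes -> prepared; jasper yes -> prepared; helix yes -> prepared; lumen no -> aborted; indigo no -> aborted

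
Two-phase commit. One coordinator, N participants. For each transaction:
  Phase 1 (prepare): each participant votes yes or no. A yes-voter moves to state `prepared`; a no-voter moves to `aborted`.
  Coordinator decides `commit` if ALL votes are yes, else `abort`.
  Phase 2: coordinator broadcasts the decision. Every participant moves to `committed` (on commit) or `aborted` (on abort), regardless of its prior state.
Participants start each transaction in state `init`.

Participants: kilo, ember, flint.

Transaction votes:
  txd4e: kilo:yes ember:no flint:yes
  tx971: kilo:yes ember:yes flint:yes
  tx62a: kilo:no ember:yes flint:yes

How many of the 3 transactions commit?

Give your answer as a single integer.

txd4e: no from ember -> abort (commits=0)
tx971: all yes -> commit (commits=1)
tx62a: no from kilo -> abort (commits=1)

Answer: 1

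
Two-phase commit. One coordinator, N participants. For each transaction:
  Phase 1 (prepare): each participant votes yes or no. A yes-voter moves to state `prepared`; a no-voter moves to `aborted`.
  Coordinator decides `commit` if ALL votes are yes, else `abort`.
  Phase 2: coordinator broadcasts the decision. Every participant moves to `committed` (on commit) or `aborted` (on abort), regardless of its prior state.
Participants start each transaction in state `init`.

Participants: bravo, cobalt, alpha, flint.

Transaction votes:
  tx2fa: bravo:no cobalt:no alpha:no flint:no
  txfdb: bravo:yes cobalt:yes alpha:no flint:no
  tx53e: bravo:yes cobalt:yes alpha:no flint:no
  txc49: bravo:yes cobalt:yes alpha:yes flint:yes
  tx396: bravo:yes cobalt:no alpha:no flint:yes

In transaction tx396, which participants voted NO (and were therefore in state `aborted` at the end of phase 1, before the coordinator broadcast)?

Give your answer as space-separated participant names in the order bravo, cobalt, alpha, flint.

Txn tx396 phase 1: bravo yes -> prepared; cobalt no -> aborted; alpha no -> aborted; flint yes -> prepared

Answer: cobalt alpha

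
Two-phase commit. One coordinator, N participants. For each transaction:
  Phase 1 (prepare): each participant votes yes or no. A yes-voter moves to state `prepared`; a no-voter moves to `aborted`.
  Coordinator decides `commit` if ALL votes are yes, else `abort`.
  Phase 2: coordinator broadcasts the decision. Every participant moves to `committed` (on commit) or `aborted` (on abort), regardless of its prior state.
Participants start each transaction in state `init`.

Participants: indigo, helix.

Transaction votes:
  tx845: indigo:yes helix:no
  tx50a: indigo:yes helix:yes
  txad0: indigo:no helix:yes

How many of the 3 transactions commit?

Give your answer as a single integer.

tx845: no from helix -> abort (commits=0)
tx50a: all yes -> commit (commits=1)
txad0: no from indigo -> abort (commits=1)

Answer: 1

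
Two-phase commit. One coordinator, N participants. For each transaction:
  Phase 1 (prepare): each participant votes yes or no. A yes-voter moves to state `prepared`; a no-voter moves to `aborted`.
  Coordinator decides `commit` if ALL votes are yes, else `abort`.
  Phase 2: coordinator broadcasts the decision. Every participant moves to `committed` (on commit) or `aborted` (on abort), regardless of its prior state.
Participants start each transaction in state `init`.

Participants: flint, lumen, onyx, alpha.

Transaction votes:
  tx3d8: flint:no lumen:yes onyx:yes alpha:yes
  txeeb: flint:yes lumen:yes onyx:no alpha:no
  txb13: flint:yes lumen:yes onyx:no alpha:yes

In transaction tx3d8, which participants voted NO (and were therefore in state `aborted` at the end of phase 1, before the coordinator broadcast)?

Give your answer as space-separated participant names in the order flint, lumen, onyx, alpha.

Txn tx3d8 phase 1: flint no -> aborted; lumen yes -> prepared; onyx yes -> prepared; alpha yes -> prepared

Answer: flint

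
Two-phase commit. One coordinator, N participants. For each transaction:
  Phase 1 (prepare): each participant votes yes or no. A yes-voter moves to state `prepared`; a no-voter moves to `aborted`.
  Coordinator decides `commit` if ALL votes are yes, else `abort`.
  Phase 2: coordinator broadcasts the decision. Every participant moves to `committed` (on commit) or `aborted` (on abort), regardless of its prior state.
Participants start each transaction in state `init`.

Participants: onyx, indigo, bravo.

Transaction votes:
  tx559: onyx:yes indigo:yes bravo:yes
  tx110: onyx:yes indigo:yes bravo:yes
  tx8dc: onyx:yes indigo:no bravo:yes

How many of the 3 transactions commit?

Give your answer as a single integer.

Answer: 2

Derivation:
tx559: all yes -> commit (commits=1)
tx110: all yes -> commit (commits=2)
tx8dc: no from indigo -> abort (commits=2)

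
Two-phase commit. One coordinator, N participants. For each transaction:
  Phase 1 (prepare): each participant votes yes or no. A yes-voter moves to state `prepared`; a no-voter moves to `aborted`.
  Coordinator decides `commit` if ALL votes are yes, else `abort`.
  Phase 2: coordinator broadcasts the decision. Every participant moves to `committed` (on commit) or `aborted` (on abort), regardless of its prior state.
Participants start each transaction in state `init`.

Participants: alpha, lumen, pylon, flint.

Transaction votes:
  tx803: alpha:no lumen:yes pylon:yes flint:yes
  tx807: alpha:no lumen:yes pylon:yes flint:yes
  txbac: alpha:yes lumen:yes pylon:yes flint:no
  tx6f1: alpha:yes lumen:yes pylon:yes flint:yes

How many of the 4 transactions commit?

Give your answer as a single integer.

tx803: no from alpha -> abort (commits=0)
tx807: no from alpha -> abort (commits=0)
txbac: no from flint -> abort (commits=0)
tx6f1: all yes -> commit (commits=1)

Answer: 1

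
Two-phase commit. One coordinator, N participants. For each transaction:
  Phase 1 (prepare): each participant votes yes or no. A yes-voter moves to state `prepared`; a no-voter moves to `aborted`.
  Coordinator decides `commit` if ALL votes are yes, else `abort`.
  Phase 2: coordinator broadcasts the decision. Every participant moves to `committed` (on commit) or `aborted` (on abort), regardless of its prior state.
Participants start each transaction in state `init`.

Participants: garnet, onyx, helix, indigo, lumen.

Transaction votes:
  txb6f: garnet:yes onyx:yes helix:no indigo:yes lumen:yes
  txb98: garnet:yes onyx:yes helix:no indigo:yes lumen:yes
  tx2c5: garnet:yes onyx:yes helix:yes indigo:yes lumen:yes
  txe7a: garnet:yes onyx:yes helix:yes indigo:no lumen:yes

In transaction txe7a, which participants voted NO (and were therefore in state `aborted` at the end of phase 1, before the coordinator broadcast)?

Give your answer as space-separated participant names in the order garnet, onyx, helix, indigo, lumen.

Txn txe7a phase 1: garnet yes -> prepared; onyx yes -> prepared; helix yes -> prepared; indigo no -> aborted; lumen yes -> prepared

Answer: indigo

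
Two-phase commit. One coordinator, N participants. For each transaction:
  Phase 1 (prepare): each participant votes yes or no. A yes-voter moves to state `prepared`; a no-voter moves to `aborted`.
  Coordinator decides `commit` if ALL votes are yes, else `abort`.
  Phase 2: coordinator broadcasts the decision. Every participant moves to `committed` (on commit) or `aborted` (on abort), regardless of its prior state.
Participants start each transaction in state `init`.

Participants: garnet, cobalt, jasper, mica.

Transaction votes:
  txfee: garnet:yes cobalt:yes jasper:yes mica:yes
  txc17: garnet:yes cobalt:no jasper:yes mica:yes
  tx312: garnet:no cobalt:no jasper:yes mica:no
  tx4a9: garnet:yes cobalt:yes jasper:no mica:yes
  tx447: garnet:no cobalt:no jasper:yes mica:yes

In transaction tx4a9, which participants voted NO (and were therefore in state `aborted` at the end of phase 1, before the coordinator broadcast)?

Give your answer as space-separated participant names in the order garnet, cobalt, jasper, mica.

Txn tx4a9 phase 1: garnet yes -> prepared; cobalt yes -> prepared; jasper no -> aborted; mica yes -> prepared

Answer: jasper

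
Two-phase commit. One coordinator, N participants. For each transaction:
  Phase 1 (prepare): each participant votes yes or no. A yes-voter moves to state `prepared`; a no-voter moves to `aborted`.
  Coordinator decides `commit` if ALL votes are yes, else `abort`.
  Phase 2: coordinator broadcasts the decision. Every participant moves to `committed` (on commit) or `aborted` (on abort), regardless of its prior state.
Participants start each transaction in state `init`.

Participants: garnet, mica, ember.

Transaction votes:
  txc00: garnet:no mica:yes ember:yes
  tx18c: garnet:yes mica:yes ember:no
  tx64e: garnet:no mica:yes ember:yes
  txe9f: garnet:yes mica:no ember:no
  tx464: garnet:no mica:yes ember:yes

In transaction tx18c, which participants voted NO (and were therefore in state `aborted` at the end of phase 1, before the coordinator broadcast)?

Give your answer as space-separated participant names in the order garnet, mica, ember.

Txn tx18c phase 1: garnet yes -> prepared; mica yes -> prepared; ember no -> aborted

Answer: ember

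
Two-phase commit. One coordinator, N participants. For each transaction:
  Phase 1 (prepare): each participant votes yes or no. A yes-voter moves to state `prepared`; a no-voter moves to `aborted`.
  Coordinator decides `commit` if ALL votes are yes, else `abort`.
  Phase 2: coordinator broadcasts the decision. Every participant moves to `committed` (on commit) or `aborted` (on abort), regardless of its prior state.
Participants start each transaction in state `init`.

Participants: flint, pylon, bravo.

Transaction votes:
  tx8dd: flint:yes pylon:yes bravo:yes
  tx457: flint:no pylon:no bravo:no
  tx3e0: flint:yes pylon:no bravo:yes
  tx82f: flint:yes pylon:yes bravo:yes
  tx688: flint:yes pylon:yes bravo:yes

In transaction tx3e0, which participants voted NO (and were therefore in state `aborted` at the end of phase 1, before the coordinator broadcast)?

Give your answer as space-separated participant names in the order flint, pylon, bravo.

Txn tx3e0 phase 1: flint yes -> prepared; pylon no -> aborted; bravo yes -> prepared

Answer: pylon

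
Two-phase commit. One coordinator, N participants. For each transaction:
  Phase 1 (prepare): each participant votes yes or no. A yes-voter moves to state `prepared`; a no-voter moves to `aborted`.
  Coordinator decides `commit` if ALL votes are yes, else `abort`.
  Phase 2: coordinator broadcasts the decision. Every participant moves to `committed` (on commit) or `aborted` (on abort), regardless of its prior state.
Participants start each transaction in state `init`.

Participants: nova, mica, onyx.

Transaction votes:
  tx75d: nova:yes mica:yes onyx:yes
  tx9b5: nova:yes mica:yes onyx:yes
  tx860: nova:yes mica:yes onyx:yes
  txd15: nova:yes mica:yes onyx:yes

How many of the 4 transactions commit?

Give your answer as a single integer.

tx75d: all yes -> commit (commits=1)
tx9b5: all yes -> commit (commits=2)
tx860: all yes -> commit (commits=3)
txd15: all yes -> commit (commits=4)

Answer: 4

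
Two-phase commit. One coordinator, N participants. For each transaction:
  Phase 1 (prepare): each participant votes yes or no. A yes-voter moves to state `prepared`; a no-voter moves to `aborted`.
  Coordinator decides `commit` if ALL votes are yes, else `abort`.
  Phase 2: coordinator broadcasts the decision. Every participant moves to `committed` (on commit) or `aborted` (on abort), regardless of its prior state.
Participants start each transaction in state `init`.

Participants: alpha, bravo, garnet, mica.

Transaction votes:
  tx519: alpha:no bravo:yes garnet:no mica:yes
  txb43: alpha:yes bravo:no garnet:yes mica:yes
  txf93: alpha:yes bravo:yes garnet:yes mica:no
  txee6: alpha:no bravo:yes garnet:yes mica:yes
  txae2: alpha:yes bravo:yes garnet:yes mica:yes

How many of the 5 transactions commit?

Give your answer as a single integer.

tx519: no from alpha, garnet -> abort (commits=0)
txb43: no from bravo -> abort (commits=0)
txf93: no from mica -> abort (commits=0)
txee6: no from alpha -> abort (commits=0)
txae2: all yes -> commit (commits=1)

Answer: 1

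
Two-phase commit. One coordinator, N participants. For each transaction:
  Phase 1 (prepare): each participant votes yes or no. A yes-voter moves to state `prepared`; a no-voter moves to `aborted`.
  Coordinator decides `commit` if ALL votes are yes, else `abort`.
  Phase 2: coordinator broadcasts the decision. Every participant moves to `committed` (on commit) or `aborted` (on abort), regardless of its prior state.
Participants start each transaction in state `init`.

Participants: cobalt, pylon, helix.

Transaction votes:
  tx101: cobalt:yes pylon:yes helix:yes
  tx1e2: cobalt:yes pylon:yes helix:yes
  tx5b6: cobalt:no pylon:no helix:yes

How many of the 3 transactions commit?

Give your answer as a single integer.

Answer: 2

Derivation:
tx101: all yes -> commit (commits=1)
tx1e2: all yes -> commit (commits=2)
tx5b6: no from cobalt, pylon -> abort (commits=2)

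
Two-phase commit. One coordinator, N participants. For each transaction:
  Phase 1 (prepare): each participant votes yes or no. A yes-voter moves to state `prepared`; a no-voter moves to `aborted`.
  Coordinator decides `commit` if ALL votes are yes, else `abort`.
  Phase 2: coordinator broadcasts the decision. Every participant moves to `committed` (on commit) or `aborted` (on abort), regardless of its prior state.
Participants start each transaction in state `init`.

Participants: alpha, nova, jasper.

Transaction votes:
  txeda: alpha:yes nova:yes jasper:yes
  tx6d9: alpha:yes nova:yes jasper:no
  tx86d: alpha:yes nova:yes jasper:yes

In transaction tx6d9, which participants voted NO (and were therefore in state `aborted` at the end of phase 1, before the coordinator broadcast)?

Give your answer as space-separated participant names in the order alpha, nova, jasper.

Answer: jasper

Derivation:
Txn tx6d9 phase 1: alpha yes -> prepared; nova yes -> prepared; jasper no -> aborted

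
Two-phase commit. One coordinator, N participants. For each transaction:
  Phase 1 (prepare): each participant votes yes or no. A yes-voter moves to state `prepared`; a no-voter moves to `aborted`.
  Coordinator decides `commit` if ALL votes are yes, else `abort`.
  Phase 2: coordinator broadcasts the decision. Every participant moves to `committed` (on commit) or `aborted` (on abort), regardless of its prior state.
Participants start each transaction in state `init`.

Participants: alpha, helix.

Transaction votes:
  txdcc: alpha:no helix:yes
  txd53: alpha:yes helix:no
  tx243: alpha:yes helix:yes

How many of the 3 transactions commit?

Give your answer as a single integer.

txdcc: no from alpha -> abort (commits=0)
txd53: no from helix -> abort (commits=0)
tx243: all yes -> commit (commits=1)

Answer: 1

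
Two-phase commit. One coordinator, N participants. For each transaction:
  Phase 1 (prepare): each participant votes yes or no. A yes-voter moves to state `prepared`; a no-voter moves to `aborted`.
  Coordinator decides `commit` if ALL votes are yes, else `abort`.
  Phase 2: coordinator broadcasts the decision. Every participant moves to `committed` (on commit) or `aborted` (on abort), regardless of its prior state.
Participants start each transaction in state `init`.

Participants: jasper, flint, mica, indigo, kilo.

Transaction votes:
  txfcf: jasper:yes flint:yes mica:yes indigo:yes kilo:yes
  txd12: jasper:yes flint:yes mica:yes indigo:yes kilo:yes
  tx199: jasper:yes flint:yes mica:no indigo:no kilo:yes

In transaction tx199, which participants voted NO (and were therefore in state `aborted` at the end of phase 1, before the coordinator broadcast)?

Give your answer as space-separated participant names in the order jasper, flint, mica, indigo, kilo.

Answer: mica indigo

Derivation:
Txn tx199 phase 1: jasper yes -> prepared; flint yes -> prepared; mica no -> aborted; indigo no -> aborted; kilo yes -> prepared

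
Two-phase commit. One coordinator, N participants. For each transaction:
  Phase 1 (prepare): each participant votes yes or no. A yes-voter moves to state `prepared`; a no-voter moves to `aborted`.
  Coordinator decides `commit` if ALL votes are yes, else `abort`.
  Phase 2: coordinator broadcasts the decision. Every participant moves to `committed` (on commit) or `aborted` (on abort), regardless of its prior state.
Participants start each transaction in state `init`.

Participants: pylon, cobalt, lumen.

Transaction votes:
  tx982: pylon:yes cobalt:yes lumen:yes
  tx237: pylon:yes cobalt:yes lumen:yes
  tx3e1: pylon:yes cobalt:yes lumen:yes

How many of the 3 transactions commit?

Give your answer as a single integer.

Answer: 3

Derivation:
tx982: all yes -> commit (commits=1)
tx237: all yes -> commit (commits=2)
tx3e1: all yes -> commit (commits=3)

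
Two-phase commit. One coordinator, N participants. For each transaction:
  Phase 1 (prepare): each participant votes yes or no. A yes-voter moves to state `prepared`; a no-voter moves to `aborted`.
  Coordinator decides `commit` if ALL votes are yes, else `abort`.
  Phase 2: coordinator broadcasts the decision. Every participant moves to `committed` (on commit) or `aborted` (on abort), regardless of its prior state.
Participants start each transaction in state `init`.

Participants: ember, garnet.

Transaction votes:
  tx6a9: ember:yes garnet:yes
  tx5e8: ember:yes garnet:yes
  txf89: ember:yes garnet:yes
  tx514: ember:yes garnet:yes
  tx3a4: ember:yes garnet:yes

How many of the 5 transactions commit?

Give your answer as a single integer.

Answer: 5

Derivation:
tx6a9: all yes -> commit (commits=1)
tx5e8: all yes -> commit (commits=2)
txf89: all yes -> commit (commits=3)
tx514: all yes -> commit (commits=4)
tx3a4: all yes -> commit (commits=5)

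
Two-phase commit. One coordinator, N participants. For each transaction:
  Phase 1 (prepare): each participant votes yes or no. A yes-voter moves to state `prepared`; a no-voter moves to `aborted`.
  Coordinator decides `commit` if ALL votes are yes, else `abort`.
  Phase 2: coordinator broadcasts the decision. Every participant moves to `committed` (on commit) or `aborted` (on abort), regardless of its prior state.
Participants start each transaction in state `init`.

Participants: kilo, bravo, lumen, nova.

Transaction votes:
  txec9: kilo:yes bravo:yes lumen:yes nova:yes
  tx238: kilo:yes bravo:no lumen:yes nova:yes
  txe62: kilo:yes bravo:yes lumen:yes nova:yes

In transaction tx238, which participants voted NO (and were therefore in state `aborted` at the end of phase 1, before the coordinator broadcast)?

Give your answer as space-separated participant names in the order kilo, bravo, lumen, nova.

Txn tx238 phase 1: kilo yes -> prepared; bravo no -> aborted; lumen yes -> prepared; nova yes -> prepared

Answer: bravo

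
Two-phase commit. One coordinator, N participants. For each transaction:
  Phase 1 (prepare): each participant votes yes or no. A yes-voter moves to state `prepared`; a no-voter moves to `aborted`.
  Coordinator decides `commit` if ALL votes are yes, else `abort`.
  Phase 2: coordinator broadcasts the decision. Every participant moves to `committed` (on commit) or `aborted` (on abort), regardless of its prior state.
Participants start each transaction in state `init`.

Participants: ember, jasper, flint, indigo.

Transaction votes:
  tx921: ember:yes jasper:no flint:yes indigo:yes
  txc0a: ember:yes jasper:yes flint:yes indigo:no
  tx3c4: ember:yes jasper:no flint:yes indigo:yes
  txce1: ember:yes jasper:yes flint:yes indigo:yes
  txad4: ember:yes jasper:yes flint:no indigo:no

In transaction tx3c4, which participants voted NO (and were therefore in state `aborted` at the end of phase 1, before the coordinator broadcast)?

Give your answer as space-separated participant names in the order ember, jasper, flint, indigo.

Answer: jasper

Derivation:
Txn tx3c4 phase 1: ember yes -> prepared; jasper no -> aborted; flint yes -> prepared; indigo yes -> prepared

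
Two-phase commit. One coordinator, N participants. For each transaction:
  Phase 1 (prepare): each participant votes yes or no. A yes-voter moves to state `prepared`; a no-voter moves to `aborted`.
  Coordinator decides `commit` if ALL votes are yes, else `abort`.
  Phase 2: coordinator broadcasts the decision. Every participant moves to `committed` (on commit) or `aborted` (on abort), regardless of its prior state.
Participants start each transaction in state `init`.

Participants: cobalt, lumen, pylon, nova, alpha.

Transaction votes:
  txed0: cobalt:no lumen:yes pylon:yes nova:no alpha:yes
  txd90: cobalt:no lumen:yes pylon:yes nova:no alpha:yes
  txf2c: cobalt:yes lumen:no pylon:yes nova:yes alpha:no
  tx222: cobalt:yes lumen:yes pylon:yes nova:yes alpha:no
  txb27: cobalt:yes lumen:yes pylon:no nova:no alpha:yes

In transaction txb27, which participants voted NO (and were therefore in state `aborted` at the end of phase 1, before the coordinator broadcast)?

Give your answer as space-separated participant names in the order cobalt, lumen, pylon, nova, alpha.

Answer: pylon nova

Derivation:
Txn txb27 phase 1: cobalt yes -> prepared; lumen yes -> prepared; pylon no -> aborted; nova no -> aborted; alpha yes -> prepared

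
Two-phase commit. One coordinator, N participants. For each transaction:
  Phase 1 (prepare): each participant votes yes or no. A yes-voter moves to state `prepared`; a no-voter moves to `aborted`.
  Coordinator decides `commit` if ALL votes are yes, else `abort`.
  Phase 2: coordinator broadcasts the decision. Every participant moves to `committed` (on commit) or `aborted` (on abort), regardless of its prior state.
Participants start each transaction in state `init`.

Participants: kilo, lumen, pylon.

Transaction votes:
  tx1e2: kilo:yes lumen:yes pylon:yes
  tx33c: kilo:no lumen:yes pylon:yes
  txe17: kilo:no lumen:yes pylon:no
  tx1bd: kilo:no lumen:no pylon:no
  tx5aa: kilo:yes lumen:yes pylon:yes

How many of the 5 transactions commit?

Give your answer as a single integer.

tx1e2: all yes -> commit (commits=1)
tx33c: no from kilo -> abort (commits=1)
txe17: no from kilo, pylon -> abort (commits=1)
tx1bd: no from kilo, lumen, pylon -> abort (commits=1)
tx5aa: all yes -> commit (commits=2)

Answer: 2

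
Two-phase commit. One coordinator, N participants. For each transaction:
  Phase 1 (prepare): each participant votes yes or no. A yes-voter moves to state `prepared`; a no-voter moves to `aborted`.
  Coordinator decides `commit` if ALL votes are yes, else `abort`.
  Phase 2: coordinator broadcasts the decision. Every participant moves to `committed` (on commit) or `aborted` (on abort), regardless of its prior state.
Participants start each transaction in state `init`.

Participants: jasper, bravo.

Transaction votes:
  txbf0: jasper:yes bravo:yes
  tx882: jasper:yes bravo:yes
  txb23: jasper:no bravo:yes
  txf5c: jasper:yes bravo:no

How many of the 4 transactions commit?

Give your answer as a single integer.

txbf0: all yes -> commit (commits=1)
tx882: all yes -> commit (commits=2)
txb23: no from jasper -> abort (commits=2)
txf5c: no from bravo -> abort (commits=2)

Answer: 2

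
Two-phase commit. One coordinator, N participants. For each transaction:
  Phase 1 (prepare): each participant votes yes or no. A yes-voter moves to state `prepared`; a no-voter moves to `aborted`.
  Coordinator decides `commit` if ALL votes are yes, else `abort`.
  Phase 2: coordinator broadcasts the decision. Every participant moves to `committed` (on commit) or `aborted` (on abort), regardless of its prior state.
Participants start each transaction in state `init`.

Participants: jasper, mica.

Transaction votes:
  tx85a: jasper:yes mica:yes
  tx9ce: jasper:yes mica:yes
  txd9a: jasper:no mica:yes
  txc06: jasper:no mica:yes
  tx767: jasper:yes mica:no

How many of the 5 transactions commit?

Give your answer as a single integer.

Answer: 2

Derivation:
tx85a: all yes -> commit (commits=1)
tx9ce: all yes -> commit (commits=2)
txd9a: no from jasper -> abort (commits=2)
txc06: no from jasper -> abort (commits=2)
tx767: no from mica -> abort (commits=2)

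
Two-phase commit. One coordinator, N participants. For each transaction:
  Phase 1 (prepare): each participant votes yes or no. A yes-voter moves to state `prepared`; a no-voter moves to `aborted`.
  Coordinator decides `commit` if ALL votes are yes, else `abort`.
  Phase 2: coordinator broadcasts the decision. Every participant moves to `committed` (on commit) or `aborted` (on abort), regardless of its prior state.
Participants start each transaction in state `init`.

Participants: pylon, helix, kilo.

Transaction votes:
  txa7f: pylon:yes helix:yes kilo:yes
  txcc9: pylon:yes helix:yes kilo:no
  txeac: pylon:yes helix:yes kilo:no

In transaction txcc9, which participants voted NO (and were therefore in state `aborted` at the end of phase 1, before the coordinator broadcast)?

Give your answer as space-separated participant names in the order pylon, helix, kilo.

Txn txcc9 phase 1: pylon yes -> prepared; helix yes -> prepared; kilo no -> aborted

Answer: kilo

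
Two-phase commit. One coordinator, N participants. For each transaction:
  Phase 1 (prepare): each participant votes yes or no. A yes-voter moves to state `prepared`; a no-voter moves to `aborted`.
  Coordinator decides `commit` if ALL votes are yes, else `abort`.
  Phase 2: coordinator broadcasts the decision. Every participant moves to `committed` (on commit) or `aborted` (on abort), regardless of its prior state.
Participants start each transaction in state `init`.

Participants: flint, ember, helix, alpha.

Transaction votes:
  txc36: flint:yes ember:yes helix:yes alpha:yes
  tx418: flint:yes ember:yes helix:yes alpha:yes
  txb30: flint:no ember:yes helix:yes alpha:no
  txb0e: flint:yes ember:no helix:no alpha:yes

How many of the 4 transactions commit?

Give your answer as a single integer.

txc36: all yes -> commit (commits=1)
tx418: all yes -> commit (commits=2)
txb30: no from flint, alpha -> abort (commits=2)
txb0e: no from ember, helix -> abort (commits=2)

Answer: 2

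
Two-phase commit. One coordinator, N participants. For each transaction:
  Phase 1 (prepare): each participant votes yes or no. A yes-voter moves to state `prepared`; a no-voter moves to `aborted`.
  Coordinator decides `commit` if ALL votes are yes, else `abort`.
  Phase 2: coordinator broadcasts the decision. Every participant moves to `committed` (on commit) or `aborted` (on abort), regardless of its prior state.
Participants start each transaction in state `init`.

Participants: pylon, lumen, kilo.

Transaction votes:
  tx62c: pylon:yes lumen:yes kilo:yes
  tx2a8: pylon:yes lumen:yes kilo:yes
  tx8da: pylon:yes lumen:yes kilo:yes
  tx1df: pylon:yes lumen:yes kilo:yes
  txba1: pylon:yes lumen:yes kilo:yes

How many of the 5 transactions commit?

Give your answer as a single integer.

tx62c: all yes -> commit (commits=1)
tx2a8: all yes -> commit (commits=2)
tx8da: all yes -> commit (commits=3)
tx1df: all yes -> commit (commits=4)
txba1: all yes -> commit (commits=5)

Answer: 5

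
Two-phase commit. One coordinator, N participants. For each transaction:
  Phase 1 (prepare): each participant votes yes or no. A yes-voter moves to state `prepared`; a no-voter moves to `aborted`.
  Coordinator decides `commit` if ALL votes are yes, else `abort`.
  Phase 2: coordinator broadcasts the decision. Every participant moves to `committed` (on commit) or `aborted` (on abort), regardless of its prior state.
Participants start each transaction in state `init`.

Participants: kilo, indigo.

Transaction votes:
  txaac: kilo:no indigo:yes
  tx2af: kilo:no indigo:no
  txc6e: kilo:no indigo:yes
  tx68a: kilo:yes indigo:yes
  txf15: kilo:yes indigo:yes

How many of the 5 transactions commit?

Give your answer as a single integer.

txaac: no from kilo -> abort (commits=0)
tx2af: no from kilo, indigo -> abort (commits=0)
txc6e: no from kilo -> abort (commits=0)
tx68a: all yes -> commit (commits=1)
txf15: all yes -> commit (commits=2)

Answer: 2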